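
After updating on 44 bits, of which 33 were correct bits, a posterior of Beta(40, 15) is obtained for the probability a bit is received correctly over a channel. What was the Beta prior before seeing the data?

A Beta(α, β) prior with s successes and f failures in binomial data gives a Beta(α+s, β+f) posterior.
So α = 40 − 33 = 7 and β = 15 − 11 = 4.

Beta(7, 4)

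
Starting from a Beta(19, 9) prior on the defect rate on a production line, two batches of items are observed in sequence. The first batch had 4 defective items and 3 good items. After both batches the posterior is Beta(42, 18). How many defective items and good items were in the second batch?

19 defective items and 6 good items

Because Beta–binomial updating is additive in the counts, the combined data contributed (α_post−α_prior, β_post−β_prior) successes and failures.
Total across both batches: 42−19=23 defective items, 18−9=9 good items.
Subtract the first batch: 23−4=19 defective items and 9−3=6 good items.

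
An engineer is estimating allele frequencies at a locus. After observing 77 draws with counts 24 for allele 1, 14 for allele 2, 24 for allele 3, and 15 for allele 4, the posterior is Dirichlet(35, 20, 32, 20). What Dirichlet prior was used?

For a Dirichlet(α) prior with multinomial counts c, the posterior is Dirichlet(α + c) componentwise.
Subtract each count from the matching posterior parameter: 35−24=11, 20−14=6, 32−24=8, 20−15=5.

Dirichlet(11, 6, 8, 5)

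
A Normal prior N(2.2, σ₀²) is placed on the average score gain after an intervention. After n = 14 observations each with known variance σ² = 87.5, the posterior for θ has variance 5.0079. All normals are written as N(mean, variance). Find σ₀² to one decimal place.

Posterior precision equals prior precision plus data precision: 1/σ_n² = 1/σ₀² + n/σ².
So 1/σ₀² = 1/5.0079 − 14/87.5 = 0.199684 − 0.160000 = 0.039684.
Hence σ₀² = 1/0.039684 ≈ 25.2.

σ₀² = 25.2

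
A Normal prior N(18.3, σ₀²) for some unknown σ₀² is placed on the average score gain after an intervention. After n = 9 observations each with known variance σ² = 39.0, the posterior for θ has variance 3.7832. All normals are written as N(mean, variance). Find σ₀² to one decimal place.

σ₀² = 29.8

For the Normal–Normal model with known σ², precisions add: τ_n = τ₀ + n/σ².
So 1/σ₀² = 1/3.7832 − 9/39.0 = 0.264326 − 0.230769 = 0.033557.
Hence σ₀² = 1/0.033557 ≈ 29.8.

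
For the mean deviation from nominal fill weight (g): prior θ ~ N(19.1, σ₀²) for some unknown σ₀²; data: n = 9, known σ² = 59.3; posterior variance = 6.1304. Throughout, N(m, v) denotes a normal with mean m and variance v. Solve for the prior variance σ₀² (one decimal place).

σ₀² = 88.1

Posterior precision equals prior precision plus data precision: 1/σ_n² = 1/σ₀² + n/σ².
So 1/σ₀² = 1/6.1304 − 9/59.3 = 0.163121 − 0.151771 = 0.011350.
Hence σ₀² = 1/0.011350 ≈ 88.1.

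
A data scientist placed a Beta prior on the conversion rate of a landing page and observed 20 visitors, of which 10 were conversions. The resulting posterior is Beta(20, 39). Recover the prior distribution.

Beta(10, 29)

A Beta(a, b) prior with s successes and f failures in binomial data gives a Beta(a+s, b+f) posterior.
Subtract the data counts: 20−10=10, 39−10=29.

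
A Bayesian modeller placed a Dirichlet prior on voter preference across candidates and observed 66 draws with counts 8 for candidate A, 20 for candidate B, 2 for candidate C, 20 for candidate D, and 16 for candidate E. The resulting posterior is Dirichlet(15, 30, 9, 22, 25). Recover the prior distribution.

For a Dirichlet(α) prior with multinomial counts c, the posterior is Dirichlet(α + c) componentwise.
Subtract each count from the matching posterior parameter: 15−8=7, 30−20=10, 9−2=7, 22−20=2, 25−16=9.

Dirichlet(7, 10, 7, 2, 9)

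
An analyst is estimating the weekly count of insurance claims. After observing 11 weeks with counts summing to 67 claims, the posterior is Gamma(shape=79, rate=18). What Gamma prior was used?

Gamma–Poisson conjugacy: posterior shape = α + Σxᵢ, posterior rate = β + n.
So α = 79 − 67 = 12 and β = 18 − 11 = 7.

Gamma(shape=12, rate=7)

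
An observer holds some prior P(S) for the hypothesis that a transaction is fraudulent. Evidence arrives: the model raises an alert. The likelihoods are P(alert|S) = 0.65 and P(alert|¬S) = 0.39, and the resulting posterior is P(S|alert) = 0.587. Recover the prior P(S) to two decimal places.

Bayes' rule in odds form gives O(S|E) = O(S)·[P(E|S)/P(E|¬S)], hence O(S) = O(S|E)/LR.
Posterior odds = 0.587/(1−0.587) = 1.4213. LR = 0.65/0.39 = 1.6667.
Prior odds = 1.4213/1.6667 = 0.8528, so P(S) = 0.8528/(1+0.8528) ≈ 0.46.

P(S) = 0.46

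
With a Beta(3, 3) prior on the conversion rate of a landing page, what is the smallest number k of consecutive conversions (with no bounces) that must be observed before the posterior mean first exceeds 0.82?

k = 11

After k conversions and 0 bounces the posterior is Beta(3+k, 3), with mean (3+k)/(3+3+k).
Set (3+k)/(6+k) > 0.82 and solve: k > (0.82·6 − 3)/(1 − 0.82) = 10.667.
The smallest integer exceeding 10.667 is 11.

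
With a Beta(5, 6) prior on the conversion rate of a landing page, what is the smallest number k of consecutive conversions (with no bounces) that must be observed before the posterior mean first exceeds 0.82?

k = 23

After k conversions and 0 bounces the posterior is Beta(5+k, 6), with mean (5+k)/(5+6+k).
Set (5+k)/(11+k) > 0.82 and solve: k > (0.82·11 − 5)/(1 − 0.82) = 22.333.
The smallest integer exceeding 22.333 is 23, and checking k=23: (28)/(34) = 0.8235 > 0.82.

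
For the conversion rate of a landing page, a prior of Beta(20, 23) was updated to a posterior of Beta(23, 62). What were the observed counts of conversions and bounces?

Beta is conjugate to the binomial likelihood: posterior = Beta(α+s, β+f).
So s = 23 − 20 = 3 and f = 62 − 23 = 39.

3 conversions and 39 bounces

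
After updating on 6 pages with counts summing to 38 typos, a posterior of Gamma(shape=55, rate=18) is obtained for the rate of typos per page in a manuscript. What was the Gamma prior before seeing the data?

Gamma–Poisson conjugacy: posterior shape = α + Σxᵢ, posterior rate = β + n.
So α = 55 − 38 = 17 and β = 18 − 6 = 12.

Gamma(shape=17, rate=12)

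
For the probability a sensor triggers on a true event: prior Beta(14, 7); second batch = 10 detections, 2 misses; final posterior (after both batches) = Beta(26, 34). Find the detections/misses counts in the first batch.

Sequential conjugate updates are equivalent to a single update on the pooled data, so total successes = posterior α − prior α and total failures = posterior β − prior β.
Total across both batches: 26−14=12 detections, 34−7=27 misses.
Subtract the second batch: 12−10=2 detections and 27−2=25 misses.

2 detections and 25 misses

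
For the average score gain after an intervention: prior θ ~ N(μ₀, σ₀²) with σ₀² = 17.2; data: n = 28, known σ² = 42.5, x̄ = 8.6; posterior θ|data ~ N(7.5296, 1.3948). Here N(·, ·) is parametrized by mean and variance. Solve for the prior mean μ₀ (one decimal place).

μ₀ = -4.6

The posterior mean is a precision-weighted average: μ_n = (τ₀μ₀ + τ_data·x̄)/(τ₀+τ_data), with τ₀=1/σ₀² and τ_data=n/σ².
Here τ₀ = 1/17.2 = 0.058140 and τ_data = 28/42.5 = 0.658824, so τ_n = 0.716964.
Rearranging for μ₀: μ₀ = (μ_n·τ_n − τ_data·x̄)/τ₀ = (7.5296·0.716964 − 0.658824·8.6) / 0.058140 = -0.267434/0.058140 ≈ -4.6.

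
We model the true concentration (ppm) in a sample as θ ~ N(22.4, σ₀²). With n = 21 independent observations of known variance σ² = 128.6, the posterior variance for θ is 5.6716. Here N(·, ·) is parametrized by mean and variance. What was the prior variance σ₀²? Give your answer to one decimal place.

σ₀² = 76.8

Posterior precision equals prior precision plus data precision: 1/σ_n² = 1/σ₀² + n/σ².
So 1/σ₀² = 1/5.6716 − 21/128.6 = 0.176317 − 0.163297 = 0.013020.
Hence σ₀² = 1/0.013020 ≈ 76.8.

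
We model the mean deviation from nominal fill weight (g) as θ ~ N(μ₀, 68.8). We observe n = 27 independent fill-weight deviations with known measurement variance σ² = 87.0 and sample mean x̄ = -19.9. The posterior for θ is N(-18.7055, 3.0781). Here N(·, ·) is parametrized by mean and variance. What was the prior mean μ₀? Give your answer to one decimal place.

The posterior mean is a precision-weighted average: μ_n = (τ₀μ₀ + τ_data·x̄)/(τ₀+τ_data), with τ₀=1/σ₀² and τ_data=n/σ².
Here τ₀ = 1/68.8 = 0.014535 and τ_data = 27/87.0 = 0.310345, so τ_n = 0.324880.
Rearranging for μ₀: μ₀ = (μ_n·τ_n − τ_data·x̄)/τ₀ = (-18.7055·0.324880 − 0.310345·-19.9) / 0.014535 = 0.098823/0.014535 ≈ 6.8.

μ₀ = 6.8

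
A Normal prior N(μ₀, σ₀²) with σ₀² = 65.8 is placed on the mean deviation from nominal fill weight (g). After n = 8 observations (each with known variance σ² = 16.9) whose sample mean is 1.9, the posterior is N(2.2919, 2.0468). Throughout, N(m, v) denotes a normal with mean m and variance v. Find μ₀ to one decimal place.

With known observation variance, the Normal–Normal posterior has precision τ_n = τ₀ + n/σ² and mean μ_n = (τ₀μ₀ + (n/σ²)x̄)/τ_n.
Here τ₀ = 1/65.8 = 0.015198 and τ_data = 8/16.9 = 0.473373, so τ_n = 0.488571.
Rearranging for μ₀: μ₀ = (μ_n·τ_n − τ_data·x̄)/τ₀ = (2.2919·0.488571 − 0.473373·1.9) / 0.015198 = 0.220347/0.015198 ≈ 14.5.

μ₀ = 14.5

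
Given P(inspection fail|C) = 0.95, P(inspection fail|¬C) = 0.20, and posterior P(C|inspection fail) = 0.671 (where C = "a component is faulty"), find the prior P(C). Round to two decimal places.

P(C) = 0.30

Bayes' rule in odds form gives O(C|E) = O(C)·[P(E|C)/P(E|¬C)], hence O(C) = O(C|E)/LR.
Posterior odds = 0.671/(1−0.671) = 2.0395. LR = 0.95/0.20 = 4.7500.
Prior odds = 2.0395/4.7500 = 0.4294, so P(C) = 0.4294/(1+0.4294) ≈ 0.30.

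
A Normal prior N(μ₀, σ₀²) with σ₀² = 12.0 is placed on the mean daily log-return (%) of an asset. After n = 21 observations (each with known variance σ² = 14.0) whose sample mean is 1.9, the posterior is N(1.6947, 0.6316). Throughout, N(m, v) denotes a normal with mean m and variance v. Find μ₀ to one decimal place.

μ₀ = -2.0

The posterior mean is a precision-weighted average: μ_n = (τ₀μ₀ + τ_data·x̄)/(τ₀+τ_data), with τ₀=1/σ₀² and τ_data=n/σ².
Here τ₀ = 1/12.0 = 0.083333 and τ_data = 21/14.0 = 1.500000, so τ_n = 1.583333.
Rearranging for μ₀: μ₀ = (μ_n·τ_n − τ_data·x̄)/τ₀ = (1.6947·1.583333 − 1.500000·1.9) / 0.083333 = -0.166726/0.083333 ≈ -2.0.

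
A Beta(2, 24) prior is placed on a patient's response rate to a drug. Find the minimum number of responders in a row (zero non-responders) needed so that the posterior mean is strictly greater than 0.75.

After k responders and 0 non-responders the posterior is Beta(2+k, 24), with mean (2+k)/(2+24+k).
Set (2+k)/(26+k) > 0.75 and solve: k > (0.75·26 − 2)/(1 − 0.75) = 70.000.
The smallest integer exceeding 70.000 is 71, and checking k=71: (73)/(97) = 0.7526 > 0.75.

k = 71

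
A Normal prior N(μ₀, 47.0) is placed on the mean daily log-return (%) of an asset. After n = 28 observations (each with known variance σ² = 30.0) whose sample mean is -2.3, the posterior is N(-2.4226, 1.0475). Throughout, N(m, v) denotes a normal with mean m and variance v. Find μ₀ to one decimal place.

With known observation variance, the Normal–Normal posterior has precision τ_n = τ₀ + n/σ² and mean μ_n = (τ₀μ₀ + (n/σ²)x̄)/τ_n.
Here τ₀ = 1/47.0 = 0.021277 and τ_data = 28/30.0 = 0.933333, so τ_n = 0.954610.
Rearranging for μ₀: μ₀ = (μ_n·τ_n − τ_data·x̄)/τ₀ = (-2.4226·0.954610 − 0.933333·-2.3) / 0.021277 = -0.165972/0.021277 ≈ -7.8.

μ₀ = -7.8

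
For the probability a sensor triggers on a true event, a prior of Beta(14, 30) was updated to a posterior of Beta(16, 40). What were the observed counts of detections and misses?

2 detections and 10 misses

Beta is conjugate to the binomial likelihood: posterior = Beta(a+s, b+f).
Match parameters: s=16−14=2, f=40−30=10.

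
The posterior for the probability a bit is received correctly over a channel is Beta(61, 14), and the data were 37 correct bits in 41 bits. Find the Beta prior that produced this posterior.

Beta(24, 10)

Beta is conjugate to the binomial likelihood: posterior = Beta(a+s, b+f).
So a = 61 − 37 = 24 and b = 14 − 4 = 10.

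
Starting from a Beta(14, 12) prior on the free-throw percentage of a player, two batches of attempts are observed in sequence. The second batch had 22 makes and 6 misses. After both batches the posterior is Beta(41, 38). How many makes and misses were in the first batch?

5 makes and 20 misses

Sequential conjugate updates are equivalent to a single update on the pooled data, so total successes = posterior α − prior α and total failures = posterior β − prior β.
Total across both batches: 41−14=27 makes, 38−12=26 misses.
Subtract the second batch: 27−22=5 makes and 26−6=20 misses.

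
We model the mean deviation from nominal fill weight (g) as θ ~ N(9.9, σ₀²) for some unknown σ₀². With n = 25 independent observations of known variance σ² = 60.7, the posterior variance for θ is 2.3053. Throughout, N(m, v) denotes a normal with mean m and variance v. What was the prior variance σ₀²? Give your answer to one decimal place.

For the Normal–Normal model with known σ², precisions add: τ_n = τ₀ + n/σ².
So 1/σ₀² = 1/2.3053 − 25/60.7 = 0.433783 − 0.411862 = 0.021921.
Hence σ₀² = 1/0.021921 ≈ 45.6.

σ₀² = 45.6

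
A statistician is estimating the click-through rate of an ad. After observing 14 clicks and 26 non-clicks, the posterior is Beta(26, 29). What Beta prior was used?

Beta(12, 3)

Beta is conjugate to the binomial likelihood: posterior = Beta(α+s, β+f).
So α = 26 − 14 = 12 and β = 29 − 26 = 3.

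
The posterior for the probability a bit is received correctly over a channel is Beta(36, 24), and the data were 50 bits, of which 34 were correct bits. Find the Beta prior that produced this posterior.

Beta(2, 8)

Beta is conjugate to the binomial likelihood: posterior = Beta(α+s, β+f).
Subtract the data counts: 36−34=2, 24−16=8.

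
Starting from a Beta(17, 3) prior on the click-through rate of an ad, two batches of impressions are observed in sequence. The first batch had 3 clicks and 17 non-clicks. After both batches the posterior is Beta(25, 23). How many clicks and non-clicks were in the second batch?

Sequential conjugate updates are equivalent to a single update on the pooled data, so total successes = posterior α − prior α and total failures = posterior β − prior β.
Total across both batches: 25−17=8 clicks, 23−3=20 non-clicks.
Subtract the first batch: 8−3=5 clicks and 20−17=3 non-clicks.

5 clicks and 3 non-clicks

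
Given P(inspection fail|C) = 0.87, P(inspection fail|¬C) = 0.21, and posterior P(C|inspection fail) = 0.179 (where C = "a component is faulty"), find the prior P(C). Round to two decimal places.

P(C) = 0.05

In odds form, posterior odds = prior odds × likelihood ratio, so prior odds = posterior odds ÷ LR.
Posterior odds = 0.179/(1−0.179) = 0.2180. LR = 0.87/0.21 = 4.1429.
Prior odds = 0.2180/4.1429 = 0.0526, so P(C) = 0.0526/(1+0.0526) ≈ 0.05.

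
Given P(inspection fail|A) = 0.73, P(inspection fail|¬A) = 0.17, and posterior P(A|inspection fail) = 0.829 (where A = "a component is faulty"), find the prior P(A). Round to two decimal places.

P(A) = 0.53

Bayes' rule in odds form gives O(A|E) = O(A)·[P(E|A)/P(E|¬A)], hence O(A) = O(A|E)/LR.
Posterior odds = 0.829/(1−0.829) = 4.8480. LR = 0.73/0.17 = 4.2941.
Prior odds = 4.8480/4.2941 = 1.1290, so P(A) = 1.1290/(1+1.1290) ≈ 0.53.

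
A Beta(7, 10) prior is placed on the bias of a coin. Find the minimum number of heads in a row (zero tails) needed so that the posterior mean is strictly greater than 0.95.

k = 184

After k heads and 0 tails the posterior is Beta(7+k, 10), with mean (7+k)/(7+10+k).
Set (7+k)/(17+k) > 0.95 and solve: k > (0.95·17 − 7)/(1 − 0.95) = 183.000.
The smallest integer exceeding 183.000 is 184, and checking k=184: (191)/(201) = 0.9502 > 0.95.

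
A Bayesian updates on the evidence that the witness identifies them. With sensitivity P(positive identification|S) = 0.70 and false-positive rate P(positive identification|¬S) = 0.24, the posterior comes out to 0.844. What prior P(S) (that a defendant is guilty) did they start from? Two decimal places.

P(S) = 0.65

Bayes' rule in odds form gives O(S|E) = O(S)·[P(E|S)/P(E|¬S)], hence O(S) = O(S|E)/LR.
Posterior odds = 0.844/(1−0.844) = 5.4103. LR = 0.70/0.24 = 2.9167.
Prior odds = 5.4103/2.9167 = 1.8549, so P(S) = 1.8549/(1+1.8549) ≈ 0.65.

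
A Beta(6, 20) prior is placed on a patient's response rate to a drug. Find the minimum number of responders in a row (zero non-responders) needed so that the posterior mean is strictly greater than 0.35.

After k responders and 0 non-responders the posterior is Beta(6+k, 20), with mean (6+k)/(6+20+k).
Set (6+k)/(26+k) > 0.35 and solve: k > (0.35·26 − 6)/(1 − 0.35) = 4.769.
The smallest integer exceeding 4.769 is 5, and checking k=5: (11)/(31) = 0.3548 > 0.35.

k = 5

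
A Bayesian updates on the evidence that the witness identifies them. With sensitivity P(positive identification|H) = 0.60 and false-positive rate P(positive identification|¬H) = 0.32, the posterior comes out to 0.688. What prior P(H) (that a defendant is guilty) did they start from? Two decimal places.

P(H) = 0.54

Bayes' rule in odds form gives O(H|E) = O(H)·[P(E|H)/P(E|¬H)], hence O(H) = O(H|E)/LR.
Posterior odds = 0.688/(1−0.688) = 2.2051. LR = 0.60/0.32 = 1.8750.
Prior odds = 2.2051/1.8750 = 1.1761, so P(H) = 1.1761/(1+1.1761) ≈ 0.54.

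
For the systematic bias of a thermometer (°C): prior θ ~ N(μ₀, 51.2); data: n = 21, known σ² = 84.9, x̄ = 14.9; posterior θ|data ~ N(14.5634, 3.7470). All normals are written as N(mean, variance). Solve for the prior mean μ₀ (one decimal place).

With known observation variance, the Normal–Normal posterior has precision τ_n = τ₀ + n/σ² and mean μ_n = (τ₀μ₀ + (n/σ²)x̄)/τ_n.
Here τ₀ = 1/51.2 = 0.019531 and τ_data = 21/84.9 = 0.247350, so τ_n = 0.266881.
Rearranging for μ₀: μ₀ = (μ_n·τ_n − τ_data·x̄)/τ₀ = (14.5634·0.266881 − 0.247350·14.9) / 0.019531 = 0.201180/0.019531 ≈ 10.3.

μ₀ = 10.3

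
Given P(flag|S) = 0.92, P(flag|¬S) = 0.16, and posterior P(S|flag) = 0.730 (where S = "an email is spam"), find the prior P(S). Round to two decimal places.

In odds form, posterior odds = prior odds × likelihood ratio, so prior odds = posterior odds ÷ LR.
Posterior odds = 0.730/(1−0.730) = 2.7037. LR = 0.92/0.16 = 5.7500.
Prior odds = 2.7037/5.7500 = 0.4702, so P(S) = 0.4702/(1+0.4702) ≈ 0.32.

P(S) = 0.32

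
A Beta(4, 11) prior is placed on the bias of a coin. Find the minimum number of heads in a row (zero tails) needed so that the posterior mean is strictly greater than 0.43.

After k heads and 0 tails the posterior is Beta(4+k, 11), with mean (4+k)/(4+11+k).
Set (4+k)/(15+k) > 0.43 and solve: k > (0.43·15 − 4)/(1 − 0.43) = 4.298.
The smallest integer exceeding 4.298 is 5.

k = 5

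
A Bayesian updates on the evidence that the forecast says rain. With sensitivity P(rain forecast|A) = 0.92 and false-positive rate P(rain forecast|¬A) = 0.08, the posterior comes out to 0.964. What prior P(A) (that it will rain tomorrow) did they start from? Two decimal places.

P(A) = 0.70

In odds form, posterior odds = prior odds × likelihood ratio, so prior odds = posterior odds ÷ LR.
Posterior odds = 0.964/(1−0.964) = 26.7778. LR = 0.92/0.08 = 11.5000.
Prior odds = 26.7778/11.5000 = 2.3285, so P(A) = 2.3285/(1+2.3285) ≈ 0.70.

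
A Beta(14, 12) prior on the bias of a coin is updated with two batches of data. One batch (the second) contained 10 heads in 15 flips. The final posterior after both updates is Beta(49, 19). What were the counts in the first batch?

25 heads and 2 tails

Sequential conjugate updates are equivalent to a single update on the pooled data, so total successes = posterior α − prior α and total failures = posterior β − prior β.
Total across both batches: 49−14=35 heads, 19−12=7 tails.
Subtract the second batch: 35−10=25 heads and 7−5=2 tails.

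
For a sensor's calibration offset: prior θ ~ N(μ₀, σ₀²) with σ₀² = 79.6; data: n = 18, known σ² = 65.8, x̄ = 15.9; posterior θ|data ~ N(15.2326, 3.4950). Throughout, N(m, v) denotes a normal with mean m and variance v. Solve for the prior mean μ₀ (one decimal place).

The posterior mean is a precision-weighted average: μ_n = (τ₀μ₀ + τ_data·x̄)/(τ₀+τ_data), with τ₀=1/σ₀² and τ_data=n/σ².
Here τ₀ = 1/79.6 = 0.012563 and τ_data = 18/65.8 = 0.273556, so τ_n = 0.286119.
Rearranging for μ₀: μ₀ = (μ_n·τ_n − τ_data·x̄)/τ₀ = (15.2326·0.286119 − 0.273556·15.9) / 0.012563 = 0.008796/0.012563 ≈ 0.7.

μ₀ = 0.7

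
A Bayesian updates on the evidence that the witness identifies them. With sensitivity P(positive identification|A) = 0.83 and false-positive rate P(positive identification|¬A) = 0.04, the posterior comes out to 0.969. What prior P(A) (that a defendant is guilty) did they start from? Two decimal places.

Bayes' rule in odds form gives O(A|E) = O(A)·[P(E|A)/P(E|¬A)], hence O(A) = O(A|E)/LR.
Posterior odds = 0.969/(1−0.969) = 31.2581. LR = 0.83/0.04 = 20.7500.
Prior odds = 31.2581/20.7500 = 1.5064, so P(A) = 1.5064/(1+1.5064) ≈ 0.60.

P(A) = 0.60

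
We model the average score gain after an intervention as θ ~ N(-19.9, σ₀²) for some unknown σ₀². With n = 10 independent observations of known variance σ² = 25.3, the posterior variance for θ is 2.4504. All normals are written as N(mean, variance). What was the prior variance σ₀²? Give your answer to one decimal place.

σ₀² = 77.9

For the Normal–Normal model with known σ², precisions add: τ_n = τ₀ + n/σ².
So 1/σ₀² = 1/2.4504 − 10/25.3 = 0.408097 − 0.395257 = 0.012840.
Hence σ₀² = 1/0.012840 ≈ 77.9.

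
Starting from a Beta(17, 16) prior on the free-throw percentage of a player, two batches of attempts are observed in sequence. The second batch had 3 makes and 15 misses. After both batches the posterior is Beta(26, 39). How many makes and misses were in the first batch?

Because Beta–binomial updating is additive in the counts, the combined data contributed (α_post−α_prior, β_post−β_prior) successes and failures.
Total across both batches: 26−17=9 makes, 39−16=23 misses.
Subtract the second batch: 9−3=6 makes and 23−15=8 misses.

6 makes and 8 misses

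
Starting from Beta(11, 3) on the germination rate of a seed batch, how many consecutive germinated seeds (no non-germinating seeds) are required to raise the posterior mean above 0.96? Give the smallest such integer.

k = 62

After k germinated seeds and 0 non-germinating seeds the posterior is Beta(11+k, 3), with mean (11+k)/(11+3+k).
Set (11+k)/(14+k) > 0.96 and solve: k > (0.96·14 − 11)/(1 − 0.96) = 61.000.
The smallest integer exceeding 61.000 is 62, and checking k=62: (73)/(76) = 0.9605 > 0.96.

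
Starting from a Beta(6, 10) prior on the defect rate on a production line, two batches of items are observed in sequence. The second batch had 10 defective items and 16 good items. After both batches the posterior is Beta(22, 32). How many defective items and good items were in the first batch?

Sequential conjugate updates are equivalent to a single update on the pooled data, so total successes = posterior α − prior α and total failures = posterior β − prior β.
Total across both batches: 22−6=16 defective items, 32−10=22 good items.
Subtract the second batch: 16−10=6 defective items and 22−16=6 good items.

6 defective items and 6 good items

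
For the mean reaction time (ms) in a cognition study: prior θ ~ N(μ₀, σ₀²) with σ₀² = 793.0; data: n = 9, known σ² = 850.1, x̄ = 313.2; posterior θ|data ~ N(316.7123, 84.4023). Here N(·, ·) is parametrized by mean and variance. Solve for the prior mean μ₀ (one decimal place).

The posterior mean is a precision-weighted average: μ_n = (τ₀μ₀ + τ_data·x̄)/(τ₀+τ_data), with τ₀=1/σ₀² and τ_data=n/σ².
Here τ₀ = 1/793.0 = 0.001261 and τ_data = 9/850.1 = 0.010587, so τ_n = 0.011848.
Rearranging for μ₀: μ₀ = (μ_n·τ_n − τ_data·x̄)/τ₀ = (316.7123·0.011848 − 0.010587·313.2) / 0.001261 = 0.436559/0.001261 ≈ 346.2.

μ₀ = 346.2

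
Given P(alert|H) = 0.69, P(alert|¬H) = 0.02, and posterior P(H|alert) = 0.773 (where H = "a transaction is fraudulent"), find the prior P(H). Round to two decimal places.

P(H) = 0.09

In odds form, posterior odds = prior odds × likelihood ratio, so prior odds = posterior odds ÷ LR.
Posterior odds = 0.773/(1−0.773) = 3.4053. LR = 0.69/0.02 = 34.5000.
Prior odds = 3.4053/34.5000 = 0.0987, so P(H) = 0.0987/(1+0.0987) ≈ 0.09.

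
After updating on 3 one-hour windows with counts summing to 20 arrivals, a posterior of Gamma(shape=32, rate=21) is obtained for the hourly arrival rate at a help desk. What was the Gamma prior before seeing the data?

A Gamma(α, β) prior (rate parametrization) on a Poisson rate with n observations summing to S gives posterior Gamma(α+S, β+n).
So α = 32 − 20 = 12 and β = 21 − 3 = 18.

Gamma(shape=12, rate=18)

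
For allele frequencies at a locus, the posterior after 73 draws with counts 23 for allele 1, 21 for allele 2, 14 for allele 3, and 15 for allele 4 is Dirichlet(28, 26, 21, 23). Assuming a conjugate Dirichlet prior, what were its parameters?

Dirichlet(5, 5, 7, 8)

For a Dirichlet(α) prior with multinomial counts c, the posterior is Dirichlet(α + c) componentwise.
Subtract each count from the matching posterior parameter: 28−23=5, 26−21=5, 21−14=7, 23−15=8.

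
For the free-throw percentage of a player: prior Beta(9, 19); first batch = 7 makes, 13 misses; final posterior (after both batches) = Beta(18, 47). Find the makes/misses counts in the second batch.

2 makes and 15 misses

Because Beta–binomial updating is additive in the counts, the combined data contributed (α_post−α_prior, β_post−β_prior) successes and failures.
Total across both batches: 18−9=9 makes, 47−19=28 misses.
Subtract the first batch: 9−7=2 makes and 28−13=15 misses.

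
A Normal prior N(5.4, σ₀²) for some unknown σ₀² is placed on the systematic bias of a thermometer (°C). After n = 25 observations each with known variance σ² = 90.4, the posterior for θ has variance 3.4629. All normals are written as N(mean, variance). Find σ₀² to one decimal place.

Posterior precision equals prior precision plus data precision: 1/σ_n² = 1/σ₀² + n/σ².
So 1/σ₀² = 1/3.4629 − 25/90.4 = 0.288775 − 0.276549 = 0.012226.
Hence σ₀² = 1/0.012226 ≈ 81.8.

σ₀² = 81.8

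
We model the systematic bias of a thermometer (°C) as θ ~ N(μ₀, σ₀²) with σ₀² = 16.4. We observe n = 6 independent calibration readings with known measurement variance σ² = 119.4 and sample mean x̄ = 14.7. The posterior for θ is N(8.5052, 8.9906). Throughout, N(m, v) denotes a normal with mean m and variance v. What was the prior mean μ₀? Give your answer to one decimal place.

μ₀ = 3.4

The posterior mean is a precision-weighted average: μ_n = (τ₀μ₀ + τ_data·x̄)/(τ₀+τ_data), with τ₀=1/σ₀² and τ_data=n/σ².
Here τ₀ = 1/16.4 = 0.060976 and τ_data = 6/119.4 = 0.050251, so τ_n = 0.111227.
Rearranging for μ₀: μ₀ = (μ_n·τ_n − τ_data·x̄)/τ₀ = (8.5052·0.111227 − 0.050251·14.7) / 0.060976 = 0.207318/0.060976 ≈ 3.4.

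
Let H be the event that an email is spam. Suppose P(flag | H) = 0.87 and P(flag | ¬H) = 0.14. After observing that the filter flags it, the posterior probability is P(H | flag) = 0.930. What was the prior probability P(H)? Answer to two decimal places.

In odds form, posterior odds = prior odds × likelihood ratio, so prior odds = posterior odds ÷ LR.
Posterior odds = 0.930/(1−0.930) = 13.2857. LR = 0.87/0.14 = 6.2143.
Prior odds = 13.2857/6.2143 = 2.1379, so P(H) = 2.1379/(1+2.1379) ≈ 0.68.

P(H) = 0.68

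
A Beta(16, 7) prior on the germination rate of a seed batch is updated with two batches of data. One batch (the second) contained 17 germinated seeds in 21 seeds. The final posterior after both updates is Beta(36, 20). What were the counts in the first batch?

Sequential conjugate updates are equivalent to a single update on the pooled data, so total successes = posterior α − prior α and total failures = posterior β − prior β.
Total across both batches: 36−16=20 germinated seeds, 20−7=13 non-germinating seeds.
Subtract the second batch: 20−17=3 germinated seeds and 13−4=9 non-germinating seeds.

3 germinated seeds and 9 non-germinating seeds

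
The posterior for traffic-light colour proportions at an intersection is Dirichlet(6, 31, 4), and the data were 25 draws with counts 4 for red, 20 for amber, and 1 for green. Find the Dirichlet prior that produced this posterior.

For a Dirichlet(α) prior with multinomial counts c, the posterior is Dirichlet(α + c) componentwise.
Subtract each count from the matching posterior parameter: 6−4=2, 31−20=11, 4−1=3.

Dirichlet(2, 11, 3)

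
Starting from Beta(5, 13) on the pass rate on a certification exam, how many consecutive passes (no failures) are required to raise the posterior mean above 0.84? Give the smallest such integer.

After k passes and 0 failures the posterior is Beta(5+k, 13), with mean (5+k)/(5+13+k).
Set (5+k)/(18+k) > 0.84 and solve: k > (0.84·18 − 5)/(1 − 0.84) = 63.250.
The smallest integer exceeding 63.250 is 64, and checking k=64: (69)/(82) = 0.8415 > 0.84.

k = 64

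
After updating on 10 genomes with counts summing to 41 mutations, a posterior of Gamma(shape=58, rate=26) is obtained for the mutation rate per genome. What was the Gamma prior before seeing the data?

Gamma(shape=17, rate=16)

Gamma–Poisson conjugacy: posterior shape = α + Σxᵢ, posterior rate = β + n.
So α = 58 − 41 = 17 and β = 26 − 10 = 16.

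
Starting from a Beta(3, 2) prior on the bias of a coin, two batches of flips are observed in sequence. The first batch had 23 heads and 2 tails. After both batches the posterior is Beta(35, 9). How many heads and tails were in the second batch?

9 heads and 5 tails

Sequential conjugate updates are equivalent to a single update on the pooled data, so total successes = posterior α − prior α and total failures = posterior β − prior β.
Total across both batches: 35−3=32 heads, 9−2=7 tails.
Subtract the first batch: 32−23=9 heads and 7−2=5 tails.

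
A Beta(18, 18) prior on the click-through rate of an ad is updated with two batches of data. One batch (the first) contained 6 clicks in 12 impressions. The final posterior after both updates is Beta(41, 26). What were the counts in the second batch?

17 clicks and 2 non-clicks

Because Beta–binomial updating is additive in the counts, the combined data contributed (α_post−α_prior, β_post−β_prior) successes and failures.
Total across both batches: 41−18=23 clicks, 26−18=8 non-clicks.
Subtract the first batch: 23−6=17 clicks and 8−6=2 non-clicks.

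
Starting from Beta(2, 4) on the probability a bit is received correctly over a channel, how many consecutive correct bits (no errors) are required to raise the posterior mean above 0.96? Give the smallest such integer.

k = 95

After k correct bits and 0 errors the posterior is Beta(2+k, 4), with mean (2+k)/(2+4+k).
Set (2+k)/(6+k) > 0.96 and solve: k > (0.96·6 − 2)/(1 − 0.96) = 94.000.
The smallest integer exceeding 94.000 is 95.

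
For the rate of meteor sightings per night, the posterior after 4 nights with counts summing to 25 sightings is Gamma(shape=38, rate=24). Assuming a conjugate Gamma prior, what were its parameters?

A Gamma(α, β) prior (rate parametrization) on a Poisson rate with n observations summing to S gives posterior Gamma(α+S, β+n).
So α = 38 − 25 = 13 and β = 24 − 4 = 20.

Gamma(shape=13, rate=20)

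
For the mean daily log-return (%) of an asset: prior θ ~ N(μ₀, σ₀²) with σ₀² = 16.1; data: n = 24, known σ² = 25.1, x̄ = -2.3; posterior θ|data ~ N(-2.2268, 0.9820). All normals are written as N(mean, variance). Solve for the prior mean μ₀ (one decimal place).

The posterior mean is a precision-weighted average: μ_n = (τ₀μ₀ + τ_data·x̄)/(τ₀+τ_data), with τ₀=1/σ₀² and τ_data=n/σ².
Here τ₀ = 1/16.1 = 0.062112 and τ_data = 24/25.1 = 0.956175, so τ_n = 1.018287.
Rearranging for μ₀: μ₀ = (μ_n·τ_n − τ_data·x̄)/τ₀ = (-2.2268·1.018287 − 0.956175·-2.3) / 0.062112 = -0.068319/0.062112 ≈ -1.1.

μ₀ = -1.1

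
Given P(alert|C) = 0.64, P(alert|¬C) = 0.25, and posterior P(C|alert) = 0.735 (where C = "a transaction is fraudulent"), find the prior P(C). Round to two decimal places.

P(C) = 0.52

Bayes' rule in odds form gives O(C|E) = O(C)·[P(E|C)/P(E|¬C)], hence O(C) = O(C|E)/LR.
Posterior odds = 0.735/(1−0.735) = 2.7736. LR = 0.64/0.25 = 2.5600.
Prior odds = 2.7736/2.5600 = 1.0834, so P(C) = 1.0834/(1+1.0834) ≈ 0.52.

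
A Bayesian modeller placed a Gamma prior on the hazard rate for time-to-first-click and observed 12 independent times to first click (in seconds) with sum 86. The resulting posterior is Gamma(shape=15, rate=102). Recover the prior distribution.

Gamma(shape=3, rate=16)

Gamma–exponential conjugacy: posterior shape = α + n, posterior rate = β + Σtᵢ.
So α = 15 − 12 = 3 and β = 102 − 86 = 16.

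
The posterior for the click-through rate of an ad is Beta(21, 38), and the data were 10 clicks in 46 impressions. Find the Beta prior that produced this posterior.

A Beta(α, β) prior with s successes and f failures in binomial data gives a Beta(α+s, β+f) posterior.
So α = 21 − 10 = 11 and β = 38 − 36 = 2.

Beta(11, 2)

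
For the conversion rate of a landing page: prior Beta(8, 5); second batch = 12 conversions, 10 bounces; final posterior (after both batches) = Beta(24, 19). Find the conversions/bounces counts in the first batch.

4 conversions and 4 bounces

Sequential conjugate updates are equivalent to a single update on the pooled data, so total successes = posterior α − prior α and total failures = posterior β − prior β.
Total across both batches: 24−8=16 conversions, 19−5=14 bounces.
Subtract the second batch: 16−12=4 conversions and 14−10=4 bounces.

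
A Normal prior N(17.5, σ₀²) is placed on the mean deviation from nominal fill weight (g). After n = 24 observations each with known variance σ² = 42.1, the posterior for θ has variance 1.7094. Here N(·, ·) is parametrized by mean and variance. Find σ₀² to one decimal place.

For the Normal–Normal model with known σ², precisions add: τ_n = τ₀ + n/σ².
So 1/σ₀² = 1/1.7094 − 24/42.1 = 0.585001 − 0.570071 = 0.014930.
Hence σ₀² = 1/0.014930 ≈ 67.0.

σ₀² = 67.0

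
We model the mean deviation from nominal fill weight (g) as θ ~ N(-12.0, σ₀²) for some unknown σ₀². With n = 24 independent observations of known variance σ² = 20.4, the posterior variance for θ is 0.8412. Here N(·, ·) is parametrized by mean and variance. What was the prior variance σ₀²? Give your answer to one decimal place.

Posterior precision equals prior precision plus data precision: 1/σ_n² = 1/σ₀² + n/σ².
So 1/σ₀² = 1/0.8412 − 24/20.4 = 1.188778 − 1.176471 = 0.012307.
Hence σ₀² = 1/0.012307 ≈ 81.3.

σ₀² = 81.3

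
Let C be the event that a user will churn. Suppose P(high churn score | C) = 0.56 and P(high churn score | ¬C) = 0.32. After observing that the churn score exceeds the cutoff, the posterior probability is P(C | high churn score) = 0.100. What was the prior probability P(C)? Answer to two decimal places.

P(C) = 0.06

Bayes' rule in odds form gives O(C|E) = O(C)·[P(E|C)/P(E|¬C)], hence O(C) = O(C|E)/LR.
Posterior odds = 0.100/(1−0.100) = 0.1111. LR = 0.56/0.32 = 1.7500.
Prior odds = 0.1111/1.7500 = 0.0635, so P(C) = 0.0635/(1+0.0635) ≈ 0.06.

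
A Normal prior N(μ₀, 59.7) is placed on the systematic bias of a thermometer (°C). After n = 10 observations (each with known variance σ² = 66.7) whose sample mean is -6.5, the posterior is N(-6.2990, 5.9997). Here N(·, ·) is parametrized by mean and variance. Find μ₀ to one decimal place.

μ₀ = -4.5

The posterior mean is a precision-weighted average: μ_n = (τ₀μ₀ + τ_data·x̄)/(τ₀+τ_data), with τ₀=1/σ₀² and τ_data=n/σ².
Here τ₀ = 1/59.7 = 0.016750 and τ_data = 10/66.7 = 0.149925, so τ_n = 0.166675.
Rearranging for μ₀: μ₀ = (μ_n·τ_n − τ_data·x̄)/τ₀ = (-6.2990·0.166675 − 0.149925·-6.5) / 0.016750 = -0.075373/0.016750 ≈ -4.5.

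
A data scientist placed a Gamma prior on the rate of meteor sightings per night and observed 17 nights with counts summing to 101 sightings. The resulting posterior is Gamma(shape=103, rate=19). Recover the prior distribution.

A Gamma(α, β) prior (rate parametrization) on a Poisson rate with n observations summing to S gives posterior Gamma(α+S, β+n).
So α = 103 − 101 = 2 and β = 19 − 17 = 2.

Gamma(shape=2, rate=2)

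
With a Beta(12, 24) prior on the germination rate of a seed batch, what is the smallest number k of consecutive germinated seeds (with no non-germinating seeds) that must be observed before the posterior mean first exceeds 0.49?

k = 12

After k germinated seeds and 0 non-germinating seeds the posterior is Beta(12+k, 24), with mean (12+k)/(12+24+k).
Set (12+k)/(36+k) > 0.49 and solve: k > (0.49·36 − 12)/(1 − 0.49) = 11.059.
The smallest integer exceeding 11.059 is 12.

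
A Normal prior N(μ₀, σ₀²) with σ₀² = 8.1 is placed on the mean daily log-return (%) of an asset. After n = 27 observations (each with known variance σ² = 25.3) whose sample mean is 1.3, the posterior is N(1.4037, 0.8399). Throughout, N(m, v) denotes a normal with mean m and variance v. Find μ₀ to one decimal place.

The posterior mean is a precision-weighted average: μ_n = (τ₀μ₀ + τ_data·x̄)/(τ₀+τ_data), with τ₀=1/σ₀² and τ_data=n/σ².
Here τ₀ = 1/8.1 = 0.123457 and τ_data = 27/25.3 = 1.067194, so τ_n = 1.190651.
Rearranging for μ₀: μ₀ = (μ_n·τ_n − τ_data·x̄)/τ₀ = (1.4037·1.190651 − 1.067194·1.3) / 0.123457 = 0.283965/0.123457 ≈ 2.3.

μ₀ = 2.3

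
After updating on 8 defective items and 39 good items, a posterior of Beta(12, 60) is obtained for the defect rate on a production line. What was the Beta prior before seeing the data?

Beta(4, 21)

Beta is conjugate to the binomial likelihood: posterior = Beta(α+s, β+f).
Subtract the data counts: 12−8=4, 60−39=21.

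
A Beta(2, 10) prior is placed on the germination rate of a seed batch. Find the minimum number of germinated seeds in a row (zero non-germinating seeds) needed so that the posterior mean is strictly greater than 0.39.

k = 5

After k germinated seeds and 0 non-germinating seeds the posterior is Beta(2+k, 10), with mean (2+k)/(2+10+k).
Set (2+k)/(12+k) > 0.39 and solve: k > (0.39·12 − 2)/(1 − 0.39) = 4.393.
The smallest integer exceeding 4.393 is 5.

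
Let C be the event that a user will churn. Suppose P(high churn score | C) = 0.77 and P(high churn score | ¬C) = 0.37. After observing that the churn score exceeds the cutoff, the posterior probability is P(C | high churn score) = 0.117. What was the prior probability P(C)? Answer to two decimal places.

P(C) = 0.06

Bayes' rule in odds form gives O(C|E) = O(C)·[P(E|C)/P(E|¬C)], hence O(C) = O(C|E)/LR.
Posterior odds = 0.117/(1−0.117) = 0.1325. LR = 0.77/0.37 = 2.0811.
Prior odds = 0.1325/2.0811 = 0.0637, so P(C) = 0.0637/(1+0.0637) ≈ 0.06.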